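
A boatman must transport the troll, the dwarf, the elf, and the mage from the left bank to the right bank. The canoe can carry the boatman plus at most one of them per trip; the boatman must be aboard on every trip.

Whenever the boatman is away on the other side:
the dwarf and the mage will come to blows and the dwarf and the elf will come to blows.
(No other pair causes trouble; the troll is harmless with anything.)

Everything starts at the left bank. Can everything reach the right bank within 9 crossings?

Yes

Yes — this plan uses 9 crossings (≤ 9):
1. Boatman goes to the right bank with the dwarf.  [the left bank: the elf, the mage, the troll | the right bank: the dwarf]
2. Boatman goes back to the left bank alone.  [the left bank: the elf, the mage, the troll | the right bank: the dwarf]
3. Boatman goes to the right bank with the troll.  [the left bank: the elf, the mage | the right bank: the dwarf, the troll]
4. Boatman goes back to the left bank alone.  [the left bank: the elf, the mage | the right bank: the dwarf, the troll]
5. Boatman goes to the right bank with the elf.  [the left bank: the mage | the right bank: the dwarf, the elf, the troll]
6. Boatman goes back to the left bank with the dwarf.  [the left bank: the dwarf, the mage | the right bank: the elf, the troll]
7. Boatman goes to the right bank with the mage.  [the left bank: the dwarf | the right bank: the elf, the mage, the troll]
8. Boatman goes back to the left bank alone.  [the left bank: the dwarf | the right bank: the elf, the mage, the troll]
9. Boatman goes to the right bank with the dwarf.  [the left bank: — | the right bank: the dwarf, the elf, the mage, the troll]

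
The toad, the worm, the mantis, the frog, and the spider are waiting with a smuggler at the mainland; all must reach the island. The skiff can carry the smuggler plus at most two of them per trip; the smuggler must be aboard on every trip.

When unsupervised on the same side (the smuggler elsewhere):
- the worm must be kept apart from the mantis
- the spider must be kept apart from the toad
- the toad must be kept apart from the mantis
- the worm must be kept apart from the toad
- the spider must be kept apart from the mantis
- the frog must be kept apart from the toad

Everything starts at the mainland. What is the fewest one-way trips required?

Counting alone: the smuggler can take at most 2 across per trip to the island, so moving all 5 needs at least 3 loaded trips out, with a return between consecutive ones — at least 5 crossings.
The safety rule pushes this higher. Following every safe sequence of crossings, the most of the 5 that can be at the island as the skiff arrives there on crossing 5 is 4 — never all 5.
So no plan with fewer than 7 crossings exists, and this one achieves 7:
1. Smuggler goes to the island with the mantis and the toad.
2. Smuggler goes back to the mainland with the toad.
3. Smuggler goes to the island with the frog and the toad.
4. Smuggler goes back to the mainland with the toad.
5. Smuggler goes to the island with the spider and the worm.
6. Smuggler goes back to the mainland with the mantis.
7. Smuggler goes to the island with the mantis and the toad.

7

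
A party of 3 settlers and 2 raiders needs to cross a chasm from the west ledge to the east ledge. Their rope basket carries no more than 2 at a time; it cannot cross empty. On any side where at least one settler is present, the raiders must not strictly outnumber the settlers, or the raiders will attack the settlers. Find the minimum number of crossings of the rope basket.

7

Counting alone: each trip to the east ledge takes at most 2 across and each return brings at least 1 back, so after t trips out (and t−1 returns) at most 2t − (t−1) of the 5 are across; that first reaches 5 at t = 4, so at least 7 crossings are needed.
The plan below uses exactly 7 crossings, so it is optimal:
1. 2 raiders → the east ledge.  (the west ledge: 3S 0R; the east ledge: 0S 2R)
2. 1 raider ← the west ledge.  (the west ledge: 3S 1R; the east ledge: 0S 1R)
3. 2 settlers → the east ledge.  (the west ledge: 1S 1R; the east ledge: 2S 1R)
4. 1 settler ← the west ledge.  (the west ledge: 2S 1R; the east ledge: 1S 1R)
5. 1 settler and 1 raider → the east ledge.  (the west ledge: 1S 0R; the east ledge: 2S 2R)
6. 1 raider ← the west ledge.  (the west ledge: 1S 1R; the east ledge: 2S 1R)
7. 1 settler and 1 raider → the east ledge.  (the west ledge: 0S 0R; the east ledge: 3S 2R)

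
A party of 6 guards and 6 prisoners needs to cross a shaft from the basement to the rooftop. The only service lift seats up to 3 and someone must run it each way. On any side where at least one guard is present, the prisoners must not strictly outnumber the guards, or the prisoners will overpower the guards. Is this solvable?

No

Following every safe sequence of crossings from the start, the most of the 12 that can be at the rooftop as the service lift arrives there on crossings 1, 3, 5 is 3, 5, 6 respectively; the best ever achieved is 6 of 12.
From crossing 7 on, no configuration arises that was not already reachable earlier: only 17 distinct safe configurations (who is on which side, and where the service lift is) can ever be reached, none of them has everyone across, and every continuation just revisits them. They are: 0 guards + 0 prisoners across (service lift back at the start); 0 guards + 1 prisoner across (service lift there); 0 guards + 1 prisoner across (service lift back at the start); 0 guards + 2 prisoners across (service lift there); 0 guards + 2 prisoners across (service lift back at the start); 0 guards + 3 prisoners across (service lift there); 0 guards + 3 prisoners across (service lift back at the start); 0 guards + 4 prisoners across (service lift there); 0 guards + 4 prisoners across (service lift back at the start); 0 guards + 5 prisoners across (service lift there); 0 guards + 5 prisoners across (service lift back at the start); 0 guards + 6 prisoners across (service lift there); 1 guard + 1 prisoner across (service lift there); 1 guard + 1 prisoner across (service lift back at the start); 2 guards + 2 prisoners across (service lift there); 2 guards + 2 prisoners across (service lift back at the start); 3 guards + 3 prisoners across (service lift there). So no valid plan exists.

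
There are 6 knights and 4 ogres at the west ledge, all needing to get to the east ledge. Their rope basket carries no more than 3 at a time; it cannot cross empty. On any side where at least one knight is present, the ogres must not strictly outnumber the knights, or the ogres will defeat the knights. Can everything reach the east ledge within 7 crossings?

No

Counting alone: each trip to the east ledge takes at most 3 across and each return brings at least 1 back, so after t trips out (and t−1 returns) at most 3t − (t−1) of the 10 are across; that first reaches 10 at t = 5, so at least 9 crossings are needed.
Since 7 < 9, 7 crossings cannot be enough. (The shortest complete plan in fact takes 9:)
1. 2 ogres → the east ledge.  (the west ledge: 6K 2O; the east ledge: 0K 2O)
2. 1 ogre ← the west ledge.  (the west ledge: 6K 3O; the east ledge: 0K 1O)
3. 3 ogres → the east ledge.  (the west ledge: 6K 0O; the east ledge: 0K 4O)
4. 1 ogre ← the west ledge.  (the west ledge: 6K 1O; the east ledge: 0K 3O)
5. 3 knights → the east ledge.  (the west ledge: 3K 1O; the east ledge: 3K 3O)
6. 1 ogre ← the west ledge.  (the west ledge: 3K 2O; the east ledge: 3K 2O)
7. 1 knight and 2 ogres → the east ledge.  (the west ledge: 2K 0O; the east ledge: 4K 4O)
8. 1 ogre ← the west ledge.  (the west ledge: 2K 1O; the east ledge: 4K 3O)
9. 2 knights and 1 ogre → the east ledge.  (the west ledge: 0K 0O; the east ledge: 6K 4O)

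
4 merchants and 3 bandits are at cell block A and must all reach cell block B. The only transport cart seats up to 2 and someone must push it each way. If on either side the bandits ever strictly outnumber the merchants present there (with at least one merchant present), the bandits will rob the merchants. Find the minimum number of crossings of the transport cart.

11

Counting alone: each trip to cell block B takes at most 2 across and each return brings at least 1 back, so after t trips out (and t−1 returns) at most 2t − (t−1) of the 7 are across; that first reaches 7 at t = 6, so at least 11 crossings are needed.
The plan below uses exactly 11 crossings, so it is optimal:
1. 2 bandits → cell block B.  (cell block A: 4M 1B; cell block B: 0M 2B)
2. 1 bandit ← cell block A.  (cell block A: 4M 2B; cell block B: 0M 1B)
3. 2 bandits → cell block B.  (cell block A: 4M 0B; cell block B: 0M 3B)
4. 1 bandit ← cell block A.  (cell block A: 4M 1B; cell block B: 0M 2B)
5. 2 merchants → cell block B.  (cell block A: 2M 1B; cell block B: 2M 2B)
6. 1 bandit ← cell block A.  (cell block A: 2M 2B; cell block B: 2M 1B)
7. 1 merchant and 1 bandit → cell block B.  (cell block A: 1M 1B; cell block B: 3M 2B)
8. 1 merchant ← cell block A.  (cell block A: 2M 1B; cell block B: 2M 2B)
9. 1 merchant and 1 bandit → cell block B.  (cell block A: 1M 0B; cell block B: 3M 3B)
10. 1 bandit ← cell block A.  (cell block A: 1M 1B; cell block B: 3M 2B)
11. 1 merchant and 1 bandit → cell block B.  (cell block A: 0M 0B; cell block B: 4M 3B)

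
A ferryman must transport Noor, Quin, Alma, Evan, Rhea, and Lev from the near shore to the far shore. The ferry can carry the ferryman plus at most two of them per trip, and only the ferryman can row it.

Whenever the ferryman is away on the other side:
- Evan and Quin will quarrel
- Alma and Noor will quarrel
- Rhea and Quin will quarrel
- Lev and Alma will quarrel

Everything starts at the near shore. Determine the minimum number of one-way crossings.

7

Counting alone: the ferryman can take at most 2 across per trip to the far shore, so moving all 6 needs at least 3 loaded trips out, with a return between consecutive ones — at least 5 crossings.
The safety rule pushes this higher. Following every safe sequence of crossings, the most of the 6 that can be at the far shore as the ferry arrives there on crossing 5 is 5 — never all 6.
So no plan with fewer than 7 crossings exists, and this one achieves 7:
1. Ferryman goes to the far shore with Alma and Quin.  [the near shore: Evan, Lev, Noor, Rhea | the far shore: Alma, Quin]
2. Ferryman goes back to the near shore alone.  [the near shore: Evan, Lev, Noor, Rhea | the far shore: Alma, Quin]
3. Ferryman goes to the far shore with Evan and Noor.  [the near shore: Lev, Rhea | the far shore: Alma, Evan, Noor, Quin]
4. Ferryman goes back to the near shore with Alma and Quin.  [the near shore: Alma, Lev, Quin, Rhea | the far shore: Evan, Noor]
5. Ferryman goes to the far shore with Lev and Rhea.  [the near shore: Alma, Quin | the far shore: Evan, Lev, Noor, Rhea]
6. Ferryman goes back to the near shore alone.  [the near shore: Alma, Quin | the far shore: Evan, Lev, Noor, Rhea]
7. Ferryman goes to the far shore with Alma and Quin.  [the near shore: — | the far shore: Alma, Evan, Lev, Noor, Quin, Rhea]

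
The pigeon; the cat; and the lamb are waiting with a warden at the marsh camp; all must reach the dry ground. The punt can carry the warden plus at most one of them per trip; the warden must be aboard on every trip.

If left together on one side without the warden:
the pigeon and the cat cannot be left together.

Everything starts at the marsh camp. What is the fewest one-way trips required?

Counting alone: the warden can take at most 1 across per trip to the dry ground, so moving all 3 needs at least 3 loaded trips out, with a return between consecutive ones — at least 5 crossings.
The plan below uses exactly 5 crossings, so it is optimal:
1. Warden goes to the dry ground with the pigeon.  [the marsh camp: the cat, the lamb | the dry ground: the pigeon]
2. Warden goes back to the marsh camp alone.  [the marsh camp: the cat, the lamb | the dry ground: the pigeon]
3. Warden goes to the dry ground with the lamb.  [the marsh camp: the cat | the dry ground: the lamb, the pigeon]
4. Warden goes back to the marsh camp alone.  [the marsh camp: the cat | the dry ground: the lamb, the pigeon]
5. Warden goes to the dry ground with the cat.  [the marsh camp: — | the dry ground: the cat, the lamb, the pigeon]

5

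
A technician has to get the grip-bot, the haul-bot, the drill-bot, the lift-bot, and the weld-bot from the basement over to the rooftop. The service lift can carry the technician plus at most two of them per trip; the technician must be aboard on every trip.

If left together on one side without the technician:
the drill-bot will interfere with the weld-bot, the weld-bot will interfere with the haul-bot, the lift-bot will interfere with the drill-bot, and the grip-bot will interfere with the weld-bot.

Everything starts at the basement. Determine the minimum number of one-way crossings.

Counting alone: the technician can take at most 2 across per trip to the rooftop, so moving all 5 needs at least 3 loaded trips out, with a return between consecutive ones — at least 5 crossings.
The plan below uses exactly 5 crossings, so it is optimal:
1. Technician goes to the rooftop with the drill-bot and the weld-bot.
2. Technician goes back to the basement with the weld-bot.
3. Technician goes to the rooftop with the grip-bot and the haul-bot.
4. Technician goes back to the basement alone.
5. Technician goes to the rooftop with the lift-bot and the weld-bot.

5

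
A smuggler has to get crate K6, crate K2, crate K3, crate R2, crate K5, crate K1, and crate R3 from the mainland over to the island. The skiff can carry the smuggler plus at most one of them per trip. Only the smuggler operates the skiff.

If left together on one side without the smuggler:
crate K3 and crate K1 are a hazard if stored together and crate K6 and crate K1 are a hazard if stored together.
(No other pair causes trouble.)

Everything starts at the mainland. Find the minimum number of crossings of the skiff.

Counting alone: the smuggler can take at most 1 across per trip to the island, so moving all 7 needs at least 7 loaded trips out, with a return between consecutive ones — at least 13 crossings.
The safety rule pushes this higher. Following every safe sequence of crossings, the most of the 7 that can be at the island as the skiff arrives there on crossing 13 is 6 — never all 7.
So no plan with fewer than 15 crossings exists, and this one achieves 15:
1. Smuggler goes to the island with crate K1.
2. Smuggler goes back to the mainland alone.
3. Smuggler goes to the island with crate K6.
4. Smuggler goes back to the mainland with crate K1.
5. Smuggler goes to the island with crate K3.
6. Smuggler goes back to the mainland alone.
7. Smuggler goes to the island with crate K2.
8. Smuggler goes back to the mainland alone.
9. Smuggler goes to the island with crate R2.
10. Smuggler goes back to the mainland alone.
11. Smuggler goes to the island with crate K5.
12. Smuggler goes back to the mainland alone.
13. Smuggler goes to the island with crate R3.
14. Smuggler goes back to the mainland alone.
15. Smuggler goes to the island with crate K1.

15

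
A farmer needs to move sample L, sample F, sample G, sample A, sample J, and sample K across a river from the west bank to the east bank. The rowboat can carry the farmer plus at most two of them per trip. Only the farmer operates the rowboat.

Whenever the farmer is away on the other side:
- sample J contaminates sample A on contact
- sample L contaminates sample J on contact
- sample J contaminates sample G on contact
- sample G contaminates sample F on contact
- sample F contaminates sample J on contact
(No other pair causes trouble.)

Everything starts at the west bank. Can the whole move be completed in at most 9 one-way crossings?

Yes — this plan uses 9 crossings (≤ 9):
1. Farmer goes to the east bank with sample F and sample J.
2. Farmer goes back to the west bank with sample F.
3. Farmer goes to the east bank with sample F and sample L.
4. Farmer goes back to the west bank with sample J.
5. Farmer goes to the east bank with sample A and sample G.
6. Farmer goes back to the west bank with sample F.
7. Farmer goes to the east bank with sample F and sample K.
8. Farmer goes back to the west bank with sample F.
9. Farmer goes to the east bank with sample F and sample J.

Yes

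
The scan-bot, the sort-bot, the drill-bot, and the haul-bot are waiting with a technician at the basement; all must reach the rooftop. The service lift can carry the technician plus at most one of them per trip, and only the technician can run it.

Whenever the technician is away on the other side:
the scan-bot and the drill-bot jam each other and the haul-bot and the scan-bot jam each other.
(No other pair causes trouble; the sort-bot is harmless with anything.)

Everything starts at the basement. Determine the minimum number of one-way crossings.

9

Counting alone: the technician can take at most 1 across per trip to the rooftop, so moving all 4 needs at least 4 loaded trips out, with a return between consecutive ones — at least 7 crossings.
The safety rule pushes this higher. Following every safe sequence of crossings, the most of the 4 that can be at the rooftop as the service lift arrives there on crossing 7 is 3 — never all 4.
So no plan with fewer than 9 crossings exists, and this one achieves 9:
1. Technician goes to the rooftop with the scan-bot.  [the basement: the drill-bot, the haul-bot, the sort-bot | the rooftop: the scan-bot]
2. Technician goes back to the basement alone.  [the basement: the drill-bot, the haul-bot, the sort-bot | the rooftop: the scan-bot]
3. Technician goes to the rooftop with the sort-bot.  [the basement: the drill-bot, the haul-bot | the rooftop: the scan-bot, the sort-bot]
4. Technician goes back to the basement alone.  [the basement: the drill-bot, the haul-bot | the rooftop: the scan-bot, the sort-bot]
5. Technician goes to the rooftop with the drill-bot.  [the basement: the haul-bot | the rooftop: the drill-bot, the scan-bot, the sort-bot]
6. Technician goes back to the basement with the scan-bot.  [the basement: the haul-bot, the scan-bot | the rooftop: the drill-bot, the sort-bot]
7. Technician goes to the rooftop with the haul-bot.  [the basement: the scan-bot | the rooftop: the drill-bot, the haul-bot, the sort-bot]
8. Technician goes back to the basement alone.  [the basement: the scan-bot | the rooftop: the drill-bot, the haul-bot, the sort-bot]
9. Technician goes to the rooftop with the scan-bot.  [the basement: — | the rooftop: the drill-bot, the haul-bot, the scan-bot, the sort-bot]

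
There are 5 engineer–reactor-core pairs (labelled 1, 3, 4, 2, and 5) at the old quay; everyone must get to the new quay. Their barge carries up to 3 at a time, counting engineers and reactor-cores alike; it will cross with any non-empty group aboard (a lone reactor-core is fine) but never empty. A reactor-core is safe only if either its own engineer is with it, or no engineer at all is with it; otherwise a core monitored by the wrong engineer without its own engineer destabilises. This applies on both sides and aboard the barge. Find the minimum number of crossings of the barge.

11

Counting alone: each trip to the new quay takes at most 3 across and each return brings at least 1 back, so after t trips out (and t−1 returns) at most 3t − (t−1) of the 10 are across; that first reaches 10 at t = 5, so at least 9 crossings are needed.
The safety rule pushes this higher. Following every safe sequence of crossings, the most of the 10 that can be at the new quay as the barge arrives there on crossing 9 is 9 — never all 10.
So no plan with fewer than 11 crossings exists, and this one achieves 11:
1. engineer 1 and reactor-core 1 cross → the new quay.
2. engineer 1 crosses ← the old quay.
3. reactor-core 2, reactor-core 3, and reactor-core 4 cross → the new quay.
4. reactor-core 1 crosses ← the old quay.
5. engineer 2, engineer 3, and engineer 4 cross → the new quay.
6. engineer 3 and reactor-core 3 cross ← the old quay.
7. engineer 1, engineer 3, and engineer 5 cross → the new quay.
8. reactor-core 4 crosses ← the old quay.
9. reactor-core 1 and reactor-core 3 cross → the new quay.
10. reactor-core 1 crosses ← the old quay.
11. reactor-core 1, reactor-core 4, and reactor-core 5 cross → the new quay.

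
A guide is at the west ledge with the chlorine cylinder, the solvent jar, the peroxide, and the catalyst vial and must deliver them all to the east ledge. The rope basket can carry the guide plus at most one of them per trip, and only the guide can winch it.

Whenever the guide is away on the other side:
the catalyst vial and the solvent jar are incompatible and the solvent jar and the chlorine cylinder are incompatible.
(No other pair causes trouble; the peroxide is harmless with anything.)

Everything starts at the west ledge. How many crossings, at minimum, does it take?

9

Counting alone: the guide can take at most 1 across per trip to the east ledge, so moving all 4 needs at least 4 loaded trips out, with a return between consecutive ones — at least 7 crossings.
The safety rule pushes this higher. Following every safe sequence of crossings, the most of the 4 that can be at the east ledge as the rope basket arrives there on crossing 7 is 3 — never all 4.
So no plan with fewer than 9 crossings exists, and this one achieves 9:
1. Guide goes to the east ledge with the solvent jar.  [the west ledge: the catalyst vial, the chlorine cylinder, the peroxide | the east ledge: the solvent jar]
2. Guide goes back to the west ledge alone.  [the west ledge: the catalyst vial, the chlorine cylinder, the peroxide | the east ledge: the solvent jar]
3. Guide goes to the east ledge with the chlorine cylinder.  [the west ledge: the catalyst vial, the peroxide | the east ledge: the chlorine cylinder, the solvent jar]
4. Guide goes back to the west ledge with the solvent jar.  [the west ledge: the catalyst vial, the peroxide, the solvent jar | the east ledge: the chlorine cylinder]
5. Guide goes to the east ledge with the catalyst vial.  [the west ledge: the peroxide, the solvent jar | the east ledge: the catalyst vial, the chlorine cylinder]
6. Guide goes back to the west ledge alone.  [the west ledge: the peroxide, the solvent jar | the east ledge: the catalyst vial, the chlorine cylinder]
7. Guide goes to the east ledge with the peroxide.  [the west ledge: the solvent jar | the east ledge: the catalyst vial, the chlorine cylinder, the peroxide]
8. Guide goes back to the west ledge alone.  [the west ledge: the solvent jar | the east ledge: the catalyst vial, the chlorine cylinder, the peroxide]
9. Guide goes to the east ledge with the solvent jar.  [the west ledge: — | the east ledge: the catalyst vial, the chlorine cylinder, the peroxide, the solvent jar]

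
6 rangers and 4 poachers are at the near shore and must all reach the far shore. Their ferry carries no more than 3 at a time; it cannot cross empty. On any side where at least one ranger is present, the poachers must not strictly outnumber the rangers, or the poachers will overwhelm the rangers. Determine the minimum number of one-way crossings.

Counting alone: each trip to the far shore takes at most 3 across and each return brings at least 1 back, so after t trips out (and t−1 returns) at most 3t − (t−1) of the 10 are across; that first reaches 10 at t = 5, so at least 9 crossings are needed.
The plan below uses exactly 9 crossings, so it is optimal:
1. 2 poachers → the far shore.  (the near shore: 6R 2P; the far shore: 0R 2P)
2. 1 poacher ← the near shore.  (the near shore: 6R 3P; the far shore: 0R 1P)
3. 3 poachers → the far shore.  (the near shore: 6R 0P; the far shore: 0R 4P)
4. 1 poacher ← the near shore.  (the near shore: 6R 1P; the far shore: 0R 3P)
5. 3 rangers → the far shore.  (the near shore: 3R 1P; the far shore: 3R 3P)
6. 1 poacher ← the near shore.  (the near shore: 3R 2P; the far shore: 3R 2P)
7. 1 ranger and 2 poachers → the far shore.  (the near shore: 2R 0P; the far shore: 4R 4P)
8. 1 poacher ← the near shore.  (the near shore: 2R 1P; the far shore: 4R 3P)
9. 2 rangers and 1 poacher → the far shore.  (the near shore: 0R 0P; the far shore: 6R 4P)

9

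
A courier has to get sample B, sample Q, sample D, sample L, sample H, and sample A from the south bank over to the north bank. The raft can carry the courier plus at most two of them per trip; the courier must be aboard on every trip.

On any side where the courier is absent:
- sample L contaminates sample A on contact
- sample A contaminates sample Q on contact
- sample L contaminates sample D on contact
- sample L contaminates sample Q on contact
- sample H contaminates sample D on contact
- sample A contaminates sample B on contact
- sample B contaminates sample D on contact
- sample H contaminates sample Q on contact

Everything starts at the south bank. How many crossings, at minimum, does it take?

impossible

Whatever the first load, the items left behind include a forbidden pair without the courier. No opening move is safe, so no plan exists.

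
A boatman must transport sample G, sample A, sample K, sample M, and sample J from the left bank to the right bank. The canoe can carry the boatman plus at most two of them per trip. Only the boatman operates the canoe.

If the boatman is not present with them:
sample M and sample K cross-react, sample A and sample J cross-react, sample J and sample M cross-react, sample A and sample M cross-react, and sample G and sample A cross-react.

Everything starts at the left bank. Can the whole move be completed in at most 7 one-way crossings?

Yes

Yes — this plan uses 7 crossings (≤ 7):
1. Boatman goes to the right bank with sample A and sample M.
2. Boatman goes back to the left bank with sample A.
3. Boatman goes to the right bank with sample A and sample G.
4. Boatman goes back to the left bank with sample A.
5. Boatman goes to the right bank with sample J and sample K.
6. Boatman goes back to the left bank with sample M.
7. Boatman goes to the right bank with sample A and sample M.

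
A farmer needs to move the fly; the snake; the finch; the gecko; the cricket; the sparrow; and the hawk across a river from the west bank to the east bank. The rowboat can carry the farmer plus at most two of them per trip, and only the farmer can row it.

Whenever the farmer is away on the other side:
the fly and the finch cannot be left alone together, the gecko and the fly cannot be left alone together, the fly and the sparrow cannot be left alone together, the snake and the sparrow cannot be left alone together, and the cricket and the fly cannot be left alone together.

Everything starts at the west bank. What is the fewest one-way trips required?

9

Counting alone: the farmer can take at most 2 across per trip to the east bank, so moving all 7 needs at least 4 loaded trips out, with a return between consecutive ones — at least 7 crossings.
The safety rule pushes this higher. Following every safe sequence of crossings, the most of the 7 that can be at the east bank as the rowboat arrives there on crossing 7 is 6 — never all 7.
So no plan with fewer than 9 crossings exists, and this one achieves 9:
1. Farmer goes to the east bank with the fly and the snake.  [the west bank: the cricket, the finch, the gecko, the hawk, the sparrow | the east bank: the fly, the snake]
2. Farmer goes back to the west bank alone.  [the west bank: the cricket, the finch, the gecko, the hawk, the sparrow | the east bank: the fly, the snake]
3. Farmer goes to the east bank with the hawk.  [the west bank: the cricket, the finch, the gecko, the sparrow | the east bank: the fly, the hawk, the snake]
4. Farmer goes back to the west bank alone.  [the west bank: the cricket, the finch, the gecko, the sparrow | the east bank: the fly, the hawk, the snake]
5. Farmer goes to the east bank with the finch and the gecko.  [the west bank: the cricket, the sparrow | the east bank: the finch, the fly, the gecko, the hawk, the snake]
6. Farmer goes back to the west bank with the fly.  [the west bank: the cricket, the fly, the sparrow | the east bank: the finch, the gecko, the hawk, the snake]
7. Farmer goes to the east bank with the cricket and the fly.  [the west bank: the sparrow | the east bank: the cricket, the finch, the fly, the gecko, the hawk, the snake]
8. Farmer goes back to the west bank with the fly.  [the west bank: the fly, the sparrow | the east bank: the cricket, the finch, the gecko, the hawk, the snake]
9. Farmer goes to the east bank with the fly and the sparrow.  [the west bank: — | the east bank: the cricket, the finch, the fly, the gecko, the hawk, the snake, the sparrow]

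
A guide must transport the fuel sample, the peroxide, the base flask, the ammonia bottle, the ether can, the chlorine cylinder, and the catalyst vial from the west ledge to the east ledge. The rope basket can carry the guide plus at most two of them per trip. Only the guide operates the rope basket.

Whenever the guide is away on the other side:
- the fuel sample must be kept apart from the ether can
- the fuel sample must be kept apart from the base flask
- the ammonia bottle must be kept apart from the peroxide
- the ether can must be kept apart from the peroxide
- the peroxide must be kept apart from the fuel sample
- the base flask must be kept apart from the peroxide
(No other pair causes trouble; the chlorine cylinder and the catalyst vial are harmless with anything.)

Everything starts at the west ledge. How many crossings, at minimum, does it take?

11

Counting alone: the guide can take at most 2 across per trip to the east ledge, so moving all 7 needs at least 4 loaded trips out, with a return between consecutive ones — at least 7 crossings.
The safety rule pushes this higher. Following every safe sequence of crossings, the most of the 7 that can be at the east ledge as the rope basket arrives there on crossings 7, 9 is 5, 6 respectively — never all 7.
So no plan with fewer than 11 crossings exists, and this one achieves 11:
1. Guide goes to the east ledge with the fuel sample and the peroxide.
2. Guide goes back to the west ledge with the fuel sample.
3. Guide goes to the east ledge with the ammonia bottle and the fuel sample.
4. Guide goes back to the west ledge with the peroxide.
5. Guide goes to the east ledge with the chlorine cylinder and the peroxide.
6. Guide goes back to the west ledge with the peroxide.
7. Guide goes to the east ledge with the catalyst vial and the peroxide.
8. Guide goes back to the west ledge with the peroxide.
9. Guide goes to the east ledge with the base flask and the ether can.
10. Guide goes back to the west ledge with the fuel sample.
11. Guide goes to the east ledge with the fuel sample and the peroxide.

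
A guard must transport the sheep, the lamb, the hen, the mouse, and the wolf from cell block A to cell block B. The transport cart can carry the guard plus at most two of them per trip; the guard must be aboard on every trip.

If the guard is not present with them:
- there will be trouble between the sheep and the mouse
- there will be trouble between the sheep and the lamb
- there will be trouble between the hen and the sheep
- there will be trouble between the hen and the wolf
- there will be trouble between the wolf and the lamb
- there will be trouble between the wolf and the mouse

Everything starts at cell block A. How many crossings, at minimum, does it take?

Counting alone: the guard can take at most 2 across per trip to cell block B, so moving all 5 needs at least 3 loaded trips out, with a return between consecutive ones — at least 5 crossings.
The safety rule pushes this higher. Following every safe sequence of crossings, the most of the 5 that can be at cell block B as the transport cart arrives there on crossing 5 is 4 — never all 5.
So no plan with fewer than 7 crossings exists, and this one achieves 7:
1. Guard goes to cell block B with the sheep and the wolf.  [cell block A: the hen, the lamb, the mouse | cell block B: the sheep, the wolf]
2. Guard goes back to cell block A alone.  [cell block A: the hen, the lamb, the mouse | cell block B: the sheep, the wolf]
3. Guard goes to cell block B with the lamb.  [cell block A: the hen, the mouse | cell block B: the lamb, the sheep, the wolf]
4. Guard goes back to cell block A with the sheep and the wolf.  [cell block A: the hen, the mouse, the sheep, the wolf | cell block B: the lamb]
5. Guard goes to cell block B with the hen and the mouse.  [cell block A: the sheep, the wolf | cell block B: the hen, the lamb, the mouse]
6. Guard goes back to cell block A alone.  [cell block A: the sheep, the wolf | cell block B: the hen, the lamb, the mouse]
7. Guard goes to cell block B with the sheep and the wolf.  [cell block A: — | cell block B: the hen, the lamb, the mouse, the sheep, the wolf]

7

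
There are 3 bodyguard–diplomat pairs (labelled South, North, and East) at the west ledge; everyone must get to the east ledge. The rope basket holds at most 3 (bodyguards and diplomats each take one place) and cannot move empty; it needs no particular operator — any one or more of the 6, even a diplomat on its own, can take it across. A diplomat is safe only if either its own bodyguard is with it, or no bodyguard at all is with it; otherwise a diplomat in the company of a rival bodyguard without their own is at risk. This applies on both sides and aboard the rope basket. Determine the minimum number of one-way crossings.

Counting alone: each trip to the east ledge takes at most 3 across and each return brings at least 1 back, so after t trips out (and t−1 returns) at most 3t − (t−1) of the 6 are across; that first reaches 6 at t = 3, so at least 5 crossings are needed.
The plan below uses exactly 5 crossings, so it is optimal:
1. bodyguard South and diplomat South cross → the east ledge.
2. bodyguard South crosses ← the west ledge.
3. bodyguard East, bodyguard North, and bodyguard South cross → the east ledge.
4. diplomat South crosses ← the west ledge.
5. diplomat East, diplomat North, and diplomat South cross → the east ledge.

5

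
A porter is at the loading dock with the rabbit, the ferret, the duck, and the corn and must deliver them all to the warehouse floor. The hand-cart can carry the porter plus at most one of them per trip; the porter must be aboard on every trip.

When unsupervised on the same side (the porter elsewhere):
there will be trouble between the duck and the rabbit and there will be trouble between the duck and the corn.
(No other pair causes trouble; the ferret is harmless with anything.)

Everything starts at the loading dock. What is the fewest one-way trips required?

9

Counting alone: the porter can take at most 1 across per trip to the warehouse floor, so moving all 4 needs at least 4 loaded trips out, with a return between consecutive ones — at least 7 crossings.
The safety rule pushes this higher. Following every safe sequence of crossings, the most of the 4 that can be at the warehouse floor as the hand-cart arrives there on crossing 7 is 3 — never all 4.
So no plan with fewer than 9 crossings exists, and this one achieves 9:
1. Porter goes to the warehouse floor with the duck.
2. Porter goes back to the loading dock alone.
3. Porter goes to the warehouse floor with the rabbit.
4. Porter goes back to the loading dock with the duck.
5. Porter goes to the warehouse floor with the corn.
6. Porter goes back to the loading dock alone.
7. Porter goes to the warehouse floor with the ferret.
8. Porter goes back to the loading dock alone.
9. Porter goes to the warehouse floor with the duck.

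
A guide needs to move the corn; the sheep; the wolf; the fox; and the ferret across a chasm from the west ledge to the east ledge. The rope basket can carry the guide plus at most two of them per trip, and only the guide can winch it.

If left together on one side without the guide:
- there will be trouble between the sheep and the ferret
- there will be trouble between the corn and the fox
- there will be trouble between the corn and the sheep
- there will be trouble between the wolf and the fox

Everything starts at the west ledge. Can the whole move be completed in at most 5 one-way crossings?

No

Counting alone: the guide can take at most 2 across per trip to the east ledge, so moving all 5 needs at least 3 loaded trips out, with a return between consecutive ones — at least 5 crossings.
The safety rule pushes this higher. Following every safe sequence of crossings, the most of the 5 that can be at the east ledge as the rope basket arrives there on crossing 5 is 4 — never all 5.
So the move cannot be finished within 5 crossings. (The shortest complete plan takes 7:)
1. Guide goes to the east ledge with the fox and the sheep.
2. Guide goes back to the west ledge alone.
3. Guide goes to the east ledge with the corn.
4. Guide goes back to the west ledge with the fox and the sheep.
5. Guide goes to the east ledge with the ferret and the wolf.
6. Guide goes back to the west ledge alone.
7. Guide goes to the east ledge with the fox and the sheep.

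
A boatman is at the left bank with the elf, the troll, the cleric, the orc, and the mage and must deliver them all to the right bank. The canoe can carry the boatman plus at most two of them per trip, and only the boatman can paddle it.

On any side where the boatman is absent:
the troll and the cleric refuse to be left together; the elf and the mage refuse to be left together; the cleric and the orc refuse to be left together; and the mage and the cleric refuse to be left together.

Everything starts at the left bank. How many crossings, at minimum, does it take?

5

Counting alone: the boatman can take at most 2 across per trip to the right bank, so moving all 5 needs at least 3 loaded trips out, with a return between consecutive ones — at least 5 crossings.
The plan below uses exactly 5 crossings, so it is optimal:
1. Boatman goes to the right bank with the cleric and the elf.  [the left bank: the mage, the orc, the troll | the right bank: the cleric, the elf]
2. Boatman goes back to the left bank alone.  [the left bank: the mage, the orc, the troll | the right bank: the cleric, the elf]
3. Boatman goes to the right bank with the orc and the troll.  [the left bank: the mage | the right bank: the cleric, the elf, the orc, the troll]
4. Boatman goes back to the left bank with the cleric.  [the left bank: the cleric, the mage | the right bank: the elf, the orc, the troll]
5. Boatman goes to the right bank with the cleric and the mage.  [the left bank: — | the right bank: the cleric, the elf, the mage, the orc, the troll]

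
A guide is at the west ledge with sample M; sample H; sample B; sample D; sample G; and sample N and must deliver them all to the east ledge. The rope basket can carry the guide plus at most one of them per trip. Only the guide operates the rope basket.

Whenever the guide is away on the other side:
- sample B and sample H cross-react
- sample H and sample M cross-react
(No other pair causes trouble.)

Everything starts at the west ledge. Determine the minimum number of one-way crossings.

13

Counting alone: the guide can take at most 1 across per trip to the east ledge, so moving all 6 needs at least 6 loaded trips out, with a return between consecutive ones — at least 11 crossings.
The safety rule pushes this higher. Following every safe sequence of crossings, the most of the 6 that can be at the east ledge as the rope basket arrives there on crossing 11 is 5 — never all 6.
So no plan with fewer than 13 crossings exists, and this one achieves 13:
1. Guide goes to the east ledge with sample H.
2. Guide goes back to the west ledge alone.
3. Guide goes to the east ledge with sample M.
4. Guide goes back to the west ledge with sample H.
5. Guide goes to the east ledge with sample B.
6. Guide goes back to the west ledge alone.
7. Guide goes to the east ledge with sample D.
8. Guide goes back to the west ledge alone.
9. Guide goes to the east ledge with sample G.
10. Guide goes back to the west ledge alone.
11. Guide goes to the east ledge with sample N.
12. Guide goes back to the west ledge alone.
13. Guide goes to the east ledge with sample H.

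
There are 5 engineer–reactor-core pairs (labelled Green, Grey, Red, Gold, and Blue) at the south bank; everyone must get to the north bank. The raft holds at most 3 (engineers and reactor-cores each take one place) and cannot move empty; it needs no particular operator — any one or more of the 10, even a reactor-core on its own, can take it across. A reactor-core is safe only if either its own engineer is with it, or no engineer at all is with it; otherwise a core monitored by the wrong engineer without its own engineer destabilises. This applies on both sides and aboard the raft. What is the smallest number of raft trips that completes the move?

Counting alone: each trip to the north bank takes at most 3 across and each return brings at least 1 back, so after t trips out (and t−1 returns) at most 3t − (t−1) of the 10 are across; that first reaches 10 at t = 5, so at least 9 crossings are needed.
The safety rule pushes this higher. Following every safe sequence of crossings, the most of the 10 that can be at the north bank as the raft arrives there on crossing 9 is 9 — never all 10.
So no plan with fewer than 11 crossings exists, and this one achieves 11:
1. engineer Green and reactor-core Green cross → the north bank.
2. engineer Green crosses ← the south bank.
3. reactor-core Gold, reactor-core Grey, and reactor-core Red cross → the north bank.
4. reactor-core Green crosses ← the south bank.
5. engineer Gold, engineer Grey, and engineer Red cross → the north bank.
6. engineer Grey and reactor-core Grey cross ← the south bank.
7. engineer Blue, engineer Green, and engineer Grey cross → the north bank.
8. reactor-core Red crosses ← the south bank.
9. reactor-core Green and reactor-core Grey cross → the north bank.
10. reactor-core Green crosses ← the south bank.
11. reactor-core Blue, reactor-core Green, and reactor-core Red cross → the north bank.

11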